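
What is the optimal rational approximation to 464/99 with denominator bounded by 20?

Expand x = 464/99 as a continued fraction with the Euclidean algorithm:
  464 = 4*99 + 68, so a_0 = 4.
  99 = 1*68 + 31, so a_1 = 1.
  68 = 2*31 + 6, so a_2 = 2.
  31 = 5*6 + 1, so a_3 = 5.
  6 = 6*1 + 0, so a_4 = 6.
so x = [4; 1, 2, 5, 6].
Convergents (p_i = a_i*p_{i-1} + p_{i-2}, q_i = a_i*q_{i-1} + q_{i-2} with p_{-2}=0, p_{-1}=1, q_{-2}=1, q_{-1}=0), until the denominator exceeds 20:
  i=0: a_0=4, p_0 = 4*1 + 0 = 4, q_0 = 4*0 + 1 = 1.
  i=1: a_1=1, p_1 = 1*4 + 1 = 5, q_1 = 1*1 + 0 = 1.
  i=2: a_2=2, p_2 = 2*5 + 4 = 14, q_2 = 2*1 + 1 = 3.
  i=3: a_3=5, p_3 = 5*14 + 5 = 75, q_3 = 5*3 + 1 = 16.
  i=4: a_4=6, p_4 = 6*75 + 14 = 464, q_4 = 6*16 + 3 = 99.
q_4 = 99 > 20, so the last convergent with denominator <= 20 is p_3/q_3 = 75/16.
The closest fraction with denominator <= 20 is either p_3/q_3 or the intermediate fraction (k*p_3 + p_2)/(k*q_3 + q_2) with the largest k >= 1 whose denominator stays <= 20; these approach x as k grows, and every other convergent or intermediate fraction in range is farther away.
Largest k: floor((20 - q_2)/q_3) = floor((20 - 3)/16) = 1.
That gives (1*75 + 14)/(1*16 + 3) = 89/19.
Compare the errors: |x - 75/16| = |464*16 - 75*99|/(99*16) = 1/1584, and |x - 89/19| = |464*19 - 89*99|/(99*19) = 5/1881.
Cross-multiplying, 1*1881 = 1881 < 7920 = 5*1584, so 1/1584 is smaller: the convergent 75/16 is closer to x than 89/19.

75/16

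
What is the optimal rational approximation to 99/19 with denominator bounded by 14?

73/14

Expand x = 99/19 as a continued fraction with the Euclidean algorithm:
  99 = 5*19 + 4, so a_0 = 5.
  19 = 4*4 + 3, so a_1 = 4.
  4 = 1*3 + 1, so a_2 = 1.
  3 = 3*1 + 0, so a_3 = 3.
so x = [5; 4, 1, 3].
Convergents (p_i = a_i*p_{i-1} + p_{i-2}, q_i = a_i*q_{i-1} + q_{i-2} with p_{-2}=0, p_{-1}=1, q_{-2}=1, q_{-1}=0), until the denominator exceeds 14:
  i=0: a_0=5, p_0 = 5*1 + 0 = 5, q_0 = 5*0 + 1 = 1.
  i=1: a_1=4, p_1 = 4*5 + 1 = 21, q_1 = 4*1 + 0 = 4.
  i=2: a_2=1, p_2 = 1*21 + 5 = 26, q_2 = 1*4 + 1 = 5.
  i=3: a_3=3, p_3 = 3*26 + 21 = 99, q_3 = 3*5 + 4 = 19.
q_3 = 19 > 14, so the last convergent with denominator <= 14 is p_2/q_2 = 26/5.
The closest fraction with denominator <= 14 is either p_2/q_2 or the intermediate fraction (k*p_2 + p_1)/(k*q_2 + q_1) with the largest k >= 1 whose denominator stays <= 14; these approach x as k grows, and every other convergent or intermediate fraction in range is farther away.
Largest k: floor((14 - q_1)/q_2) = floor((14 - 4)/5) = 2.
That gives (2*26 + 21)/(2*5 + 4) = 73/14.
Compare the errors: |x - 26/5| = |99*5 - 26*19|/(19*5) = 1/95, and |x - 73/14| = |99*14 - 73*19|/(19*14) = 1/266.
Cross-multiplying, 1*95 = 95 < 266 = 1*266, so 1/266 is smaller: the intermediate fraction 73/14 is closer to x than 26/5.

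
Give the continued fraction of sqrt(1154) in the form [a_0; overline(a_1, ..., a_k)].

[33; overline(1, 32, 1, 66)]

Write x_i = (sqrt(1154) + m_i)/d_i with (m_0, d_0) = (0, 1). a_0 = floor(sqrt(1154)) = 33, since 33^2 = 1089 <= 1154 < 1156 = 34^2.
Iterate m_{i+1} = d_i*a_i - m_i, d_{i+1} = (1154 - m_{i+1}^2)/d_i, a_{i+1} = floor((a_0 + m_{i+1})/d_{i+1}):
  m_1 = 1*33 - 0 = 33, d_1 = (1154 - 33^2)/1 = 65/1 = 65, a_1 = floor((33 + 33)/65) = 1.
  m_2 = 65*1 - 33 = 32, d_2 = (1154 - 32^2)/65 = 130/65 = 2, a_2 = floor((33 + 32)/2) = 32.
  m_3 = 2*32 - 32 = 32, d_3 = (1154 - 32^2)/2 = 130/2 = 65, a_3 = floor((33 + 32)/65) = 1.
  m_4 = 65*1 - 32 = 33, d_4 = (1154 - 33^2)/65 = 65/65 = 1, a_4 = floor((33 + 33)/1) = 66.
  m_5 = 1*66 - 33 = 33, d_5 = (1154 - 33^2)/1 = 65/1 = 65: (m_5, d_5) = (m_1, d_1) = (33, 65), so from here the quotients repeat a_1, ..., a_4; the period length is 4.
Hence the expansion of sqrt(1154) is a_0 = 33 followed by the repeating block 1, 32, 1, 66 (period 4).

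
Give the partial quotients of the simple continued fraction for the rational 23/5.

[4; 1, 1, 2]

Run the Euclidean algorithm on 23 and 5; the successive quotients are the partial quotients a_0, a_1, ... (each step inverts the fractional part left over by the previous one):
  23 = 4*5 + 3, so a_0 = 4.
  5 = 1*3 + 2, so a_1 = 1.
  3 = 1*2 + 1, so a_2 = 1.
  2 = 2*1 + 0, so a_3 = 2.
The remainder reaches 0 after 4 divisions, so the expansion has 4 partial quotients, read off in order.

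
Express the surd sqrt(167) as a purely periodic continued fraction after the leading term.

[12; (1, 11, 1, 24)]

Write x_i = (sqrt(167) + m_i)/d_i with (m_0, d_0) = (0, 1). a_0 = floor(sqrt(167)) = 12, since 12^2 = 144 <= 167 < 169 = 13^2.
Iterate m_{i+1} = d_i*a_i - m_i, d_{i+1} = (167 - m_{i+1}^2)/d_i, a_{i+1} = floor((a_0 + m_{i+1})/d_{i+1}):
  m_1 = 1*12 - 0 = 12, d_1 = (167 - 12^2)/1 = 23/1 = 23, a_1 = floor((12 + 12)/23) = 1.
  m_2 = 23*1 - 12 = 11, d_2 = (167 - 11^2)/23 = 46/23 = 2, a_2 = floor((12 + 11)/2) = 11.
  m_3 = 2*11 - 11 = 11, d_3 = (167 - 11^2)/2 = 46/2 = 23, a_3 = floor((12 + 11)/23) = 1.
  m_4 = 23*1 - 11 = 12, d_4 = (167 - 12^2)/23 = 23/23 = 1, a_4 = floor((12 + 12)/1) = 24.
  m_5 = 1*24 - 12 = 12, d_5 = (167 - 12^2)/1 = 23/1 = 23: (m_5, d_5) = (m_1, d_1) = (12, 23), so from here the quotients repeat a_1, ..., a_4; the period length is 4.
Hence the expansion of sqrt(167) is a_0 = 12 followed by the repeating block 1, 11, 1, 24 (period 4).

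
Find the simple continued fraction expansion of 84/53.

[1; 1, 1, 2, 2, 4]

Run the Euclidean algorithm on 84 and 53; the successive quotients are the partial quotients a_0, a_1, ... (each step inverts the fractional part left over by the previous one):
  84 = 1*53 + 31, so a_0 = 1.
  53 = 1*31 + 22, so a_1 = 1.
  31 = 1*22 + 9, so a_2 = 1.
  22 = 2*9 + 4, so a_3 = 2.
  9 = 2*4 + 1, so a_4 = 2.
  4 = 4*1 + 0, so a_5 = 4.
The remainder reaches 0 after 6 divisions, so the expansion has 6 partial quotients, read off in order.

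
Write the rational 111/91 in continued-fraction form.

Run the Euclidean algorithm on 111 and 91; the successive quotients are the partial quotients a_0, a_1, ... (each step inverts the fractional part left over by the previous one):
  111 = 1*91 + 20, so a_0 = 1.
  91 = 4*20 + 11, so a_1 = 4.
  20 = 1*11 + 9, so a_2 = 1.
  11 = 1*9 + 2, so a_3 = 1.
  9 = 4*2 + 1, so a_4 = 4.
  2 = 2*1 + 0, so a_5 = 2.
The remainder reaches 0 after 6 divisions, so the expansion has 6 partial quotients, read off in order.

[1; 4, 1, 1, 4, 2]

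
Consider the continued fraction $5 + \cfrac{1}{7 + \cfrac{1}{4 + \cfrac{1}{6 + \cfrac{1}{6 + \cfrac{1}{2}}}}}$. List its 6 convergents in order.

Using the convergent recurrence p_i = a_i*p_{i-1} + p_{i-2}, q_i = a_i*q_{i-1} + q_{i-2} with p_{-2}=0, p_{-1}=1, q_{-2}=1, q_{-1}=0:
  i=0: a_0=5, p_0 = 5*1 + 0 = 5, q_0 = 5*0 + 1 = 1.
  i=1: a_1=7, p_1 = 7*5 + 1 = 36, q_1 = 7*1 + 0 = 7.
  i=2: a_2=4, p_2 = 4*36 + 5 = 149, q_2 = 4*7 + 1 = 29.
  i=3: a_3=6, p_3 = 6*149 + 36 = 930, q_3 = 6*29 + 7 = 181.
  i=4: a_4=6, p_4 = 6*930 + 149 = 5729, q_4 = 6*181 + 29 = 1115.
  i=5: a_5=2, p_5 = 2*5729 + 930 = 12388, q_5 = 2*1115 + 181 = 2411.

5/1, 36/7, 149/29, 930/181, 5729/1115, 12388/2411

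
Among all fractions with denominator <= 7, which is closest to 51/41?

5/4

Expand x = 51/41 as a continued fraction with the Euclidean algorithm:
  51 = 1*41 + 10, so a_0 = 1.
  41 = 4*10 + 1, so a_1 = 4.
  10 = 10*1 + 0, so a_2 = 10.
so x = [1; 4, 10].
Convergents (p_i = a_i*p_{i-1} + p_{i-2}, q_i = a_i*q_{i-1} + q_{i-2} with p_{-2}=0, p_{-1}=1, q_{-2}=1, q_{-1}=0), until the denominator exceeds 7:
  i=0: a_0=1, p_0 = 1*1 + 0 = 1, q_0 = 1*0 + 1 = 1.
  i=1: a_1=4, p_1 = 4*1 + 1 = 5, q_1 = 4*1 + 0 = 4.
  i=2: a_2=10, p_2 = 10*5 + 1 = 51, q_2 = 10*4 + 1 = 41.
q_2 = 41 > 7, so the last convergent with denominator <= 7 is p_1/q_1 = 5/4.
The closest fraction with denominator <= 7 is either p_1/q_1 or the intermediate fraction (k*p_1 + p_0)/(k*q_1 + q_0) with the largest k >= 1 whose denominator stays <= 7; these approach x as k grows, and every other convergent or intermediate fraction in range is farther away.
Largest k: floor((7 - q_0)/q_1) = floor((7 - 1)/4) = 1.
That gives (1*5 + 1)/(1*4 + 1) = 6/5.
Compare the errors: |x - 5/4| = |51*4 - 5*41|/(41*4) = 1/164, and |x - 6/5| = |51*5 - 6*41|/(41*5) = 9/205.
Cross-multiplying, 1*205 = 205 < 1476 = 9*164, so 1/164 is smaller: the convergent 5/4 is closer to x than 6/5.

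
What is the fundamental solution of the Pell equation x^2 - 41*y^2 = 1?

First expand sqrt(41) as a continued fraction. With x_i = (sqrt(41) + m_i)/d_i and (m_0, d_0) = (0, 1): a_0 = floor(sqrt(41)) = 6, since 6^2 = 36 <= 41 < 49 = 7^2.
Iterate m_{i+1} = d_i*a_i - m_i, d_{i+1} = (41 - m_{i+1}^2)/d_i, a_{i+1} = floor((a_0 + m_{i+1})/d_{i+1}):
  m_1 = 1*6 - 0 = 6, d_1 = (41 - 6^2)/1 = 5/1 = 5, a_1 = floor((6 + 6)/5) = 2.
  m_2 = 5*2 - 6 = 4, d_2 = (41 - 4^2)/5 = 25/5 = 5, a_2 = floor((6 + 4)/5) = 2.
  m_3 = 5*2 - 4 = 6, d_3 = (41 - 6^2)/5 = 5/5 = 1, a_3 = floor((6 + 6)/1) = 12.
  m_4 = 1*12 - 6 = 6, d_4 = (41 - 6^2)/1 = 5/1 = 5: (m_4, d_4) = (m_1, d_1) = (6, 5), so from here the quotients repeat a_1, ..., a_3; the period length is 3.
So sqrt(41) = [6; (2, 2, 12)] with period length k = 3.
k is odd, so (p_{k-1}, q_{k-1}) only solves x^2 - 41y^2 = -1 and the fundamental solution of x^2 - 41y^2 = 1 is (p_{2k-1}, q_{2k-1}) = (p_5, q_5); compute convergents through index 5, running through the period twice.
Convergents (p_i = a_i*p_{i-1} + p_{i-2}, q_i = a_i*q_{i-1} + q_{i-2} with p_{-2}=0, p_{-1}=1, q_{-2}=1, q_{-1}=0):
  i=0: a_0=6, p_0 = 6*1 + 0 = 6, q_0 = 6*0 + 1 = 1.
  i=1: a_1=2, p_1 = 2*6 + 1 = 13, q_1 = 2*1 + 0 = 2.
  i=2: a_2=2, p_2 = 2*13 + 6 = 32, q_2 = 2*2 + 1 = 5.
  i=3: a_3=12, p_3 = 12*32 + 13 = 397, q_3 = 12*5 + 2 = 62.
  i=4: a_4=2, p_4 = 2*397 + 32 = 826, q_4 = 2*62 + 5 = 129.
  i=5: a_5=2, p_5 = 2*826 + 397 = 2049, q_5 = 2*129 + 62 = 320.
Indeed p_2^2 - 41*q_2^2 = 1024 - 1025 = -1, not +1.
Check: 2049^2 - 41*320^2 = 4198401 - 4198400 = 1, so (x, y) = (2049, 320) solves the equation, and by the theorem it is the least positive solution.

(x, y) = (2049, 320)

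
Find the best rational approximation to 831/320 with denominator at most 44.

109/42

Expand x = 831/320 as a continued fraction with the Euclidean algorithm:
  831 = 2*320 + 191, so a_0 = 2.
  320 = 1*191 + 129, so a_1 = 1.
  191 = 1*129 + 62, so a_2 = 1.
  129 = 2*62 + 5, so a_3 = 2.
  62 = 12*5 + 2, so a_4 = 12.
  5 = 2*2 + 1, so a_5 = 2.
  2 = 2*1 + 0, so a_6 = 2.
so x = [2; 1, 1, 2, 12, 2, 2].
Convergents (p_i = a_i*p_{i-1} + p_{i-2}, q_i = a_i*q_{i-1} + q_{i-2} with p_{-2}=0, p_{-1}=1, q_{-2}=1, q_{-1}=0), until the denominator exceeds 44:
  i=0: a_0=2, p_0 = 2*1 + 0 = 2, q_0 = 2*0 + 1 = 1.
  i=1: a_1=1, p_1 = 1*2 + 1 = 3, q_1 = 1*1 + 0 = 1.
  i=2: a_2=1, p_2 = 1*3 + 2 = 5, q_2 = 1*1 + 1 = 2.
  i=3: a_3=2, p_3 = 2*5 + 3 = 13, q_3 = 2*2 + 1 = 5.
  i=4: a_4=12, p_4 = 12*13 + 5 = 161, q_4 = 12*5 + 2 = 62.
q_4 = 62 > 44, so the last convergent with denominator <= 44 is p_3/q_3 = 13/5.
The closest fraction with denominator <= 44 is either p_3/q_3 or the intermediate fraction (k*p_3 + p_2)/(k*q_3 + q_2) with the largest k >= 1 whose denominator stays <= 44; these approach x as k grows, and every other convergent or intermediate fraction in range is farther away.
Largest k: floor((44 - q_2)/q_3) = floor((44 - 2)/5) = 8.
That gives (8*13 + 5)/(8*5 + 2) = 109/42.
Compare the errors: |x - 13/5| = |831*5 - 13*320|/(320*5) = 5/1600, and |x - 109/42| = |831*42 - 109*320|/(320*42) = 22/13440.
Cross-multiplying, 22*1600 = 35200 < 67200 = 5*13440, so 22/13440 is smaller: the intermediate fraction 109/42 is closer to x than 13/5.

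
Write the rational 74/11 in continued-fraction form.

Run the Euclidean algorithm on 74 and 11; the successive quotients are the partial quotients a_0, a_1, ... (each step inverts the fractional part left over by the previous one):
  74 = 6*11 + 8, so a_0 = 6.
  11 = 1*8 + 3, so a_1 = 1.
  8 = 2*3 + 2, so a_2 = 2.
  3 = 1*2 + 1, so a_3 = 1.
  2 = 2*1 + 0, so a_4 = 2.
The remainder reaches 0 after 5 divisions, so the expansion has 5 partial quotients, read off in order.

[6; 1, 2, 1, 2]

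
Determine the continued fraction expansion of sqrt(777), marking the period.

Write x_i = (sqrt(777) + m_i)/d_i with (m_0, d_0) = (0, 1). a_0 = floor(sqrt(777)) = 27, since 27^2 = 729 <= 777 < 784 = 28^2.
Iterate m_{i+1} = d_i*a_i - m_i, d_{i+1} = (777 - m_{i+1}^2)/d_i, a_{i+1} = floor((a_0 + m_{i+1})/d_{i+1}):
  m_1 = 1*27 - 0 = 27, d_1 = (777 - 27^2)/1 = 48/1 = 48, a_1 = floor((27 + 27)/48) = 1.
  m_2 = 48*1 - 27 = 21, d_2 = (777 - 21^2)/48 = 336/48 = 7, a_2 = floor((27 + 21)/7) = 6.
  m_3 = 7*6 - 21 = 21, d_3 = (777 - 21^2)/7 = 336/7 = 48, a_3 = floor((27 + 21)/48) = 1.
  m_4 = 48*1 - 21 = 27, d_4 = (777 - 27^2)/48 = 48/48 = 1, a_4 = floor((27 + 27)/1) = 54.
  m_5 = 1*54 - 27 = 27, d_5 = (777 - 27^2)/1 = 48/1 = 48: (m_5, d_5) = (m_1, d_1) = (27, 48), so from here the quotients repeat a_1, ..., a_4; the period length is 4.
Hence the expansion of sqrt(777) is a_0 = 27 followed by the repeating block 1, 6, 1, 54 (period 4).

[27; (1, 6, 1, 54)]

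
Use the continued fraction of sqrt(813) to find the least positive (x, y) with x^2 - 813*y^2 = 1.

First expand sqrt(813) as a continued fraction. With x_i = (sqrt(813) + m_i)/d_i and (m_0, d_0) = (0, 1): a_0 = floor(sqrt(813)) = 28, since 28^2 = 784 <= 813 < 841 = 29^2.
Iterate m_{i+1} = d_i*a_i - m_i, d_{i+1} = (813 - m_{i+1}^2)/d_i, a_{i+1} = floor((a_0 + m_{i+1})/d_{i+1}):
  m_1 = 1*28 - 0 = 28, d_1 = (813 - 28^2)/1 = 29/1 = 29, a_1 = floor((28 + 28)/29) = 1.
  m_2 = 29*1 - 28 = 1, d_2 = (813 - 1^2)/29 = 812/29 = 28, a_2 = floor((28 + 1)/28) = 1.
  m_3 = 28*1 - 1 = 27, d_3 = (813 - 27^2)/28 = 84/28 = 3, a_3 = floor((28 + 27)/3) = 18.
  m_4 = 3*18 - 27 = 27, d_4 = (813 - 27^2)/3 = 84/3 = 28, a_4 = floor((28 + 27)/28) = 1.
  m_5 = 28*1 - 27 = 1, d_5 = (813 - 1^2)/28 = 812/28 = 29, a_5 = floor((28 + 1)/29) = 1.
  m_6 = 29*1 - 1 = 28, d_6 = (813 - 28^2)/29 = 29/29 = 1, a_6 = floor((28 + 28)/1) = 56.
  m_7 = 1*56 - 28 = 28, d_7 = (813 - 28^2)/1 = 29/1 = 29: (m_7, d_7) = (m_1, d_1) = (28, 29), so from here the quotients repeat a_1, ..., a_6; the period length is 6.
So sqrt(813) = [28; (1, 1, 18, 1, 1, 56)] with period length k = 6.
k is even, so the fundamental solution of x^2 - 813y^2 = 1 is (p_{k-1}, q_{k-1}) = (p_5, q_5); compute convergents through index 5.
Convergents (p_i = a_i*p_{i-1} + p_{i-2}, q_i = a_i*q_{i-1} + q_{i-2} with p_{-2}=0, p_{-1}=1, q_{-2}=1, q_{-1}=0):
  i=0: a_0=28, p_0 = 28*1 + 0 = 28, q_0 = 28*0 + 1 = 1.
  i=1: a_1=1, p_1 = 1*28 + 1 = 29, q_1 = 1*1 + 0 = 1.
  i=2: a_2=1, p_2 = 1*29 + 28 = 57, q_2 = 1*1 + 1 = 2.
  i=3: a_3=18, p_3 = 18*57 + 29 = 1055, q_3 = 18*2 + 1 = 37.
  i=4: a_4=1, p_4 = 1*1055 + 57 = 1112, q_4 = 1*37 + 2 = 39.
  i=5: a_5=1, p_5 = 1*1112 + 1055 = 2167, q_5 = 1*39 + 37 = 76.
Check: 2167^2 - 813*76^2 = 4695889 - 4695888 = 1, so (x, y) = (2167, 76) solves the equation, and by the theorem it is the least positive solution.

(x, y) = (2167, 76)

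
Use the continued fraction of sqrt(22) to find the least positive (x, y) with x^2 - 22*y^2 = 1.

First expand sqrt(22) as a continued fraction. With x_i = (sqrt(22) + m_i)/d_i and (m_0, d_0) = (0, 1): a_0 = floor(sqrt(22)) = 4, since 4^2 = 16 <= 22 < 25 = 5^2.
Iterate m_{i+1} = d_i*a_i - m_i, d_{i+1} = (22 - m_{i+1}^2)/d_i, a_{i+1} = floor((a_0 + m_{i+1})/d_{i+1}):
  m_1 = 1*4 - 0 = 4, d_1 = (22 - 4^2)/1 = 6/1 = 6, a_1 = floor((4 + 4)/6) = 1.
  m_2 = 6*1 - 4 = 2, d_2 = (22 - 2^2)/6 = 18/6 = 3, a_2 = floor((4 + 2)/3) = 2.
  m_3 = 3*2 - 2 = 4, d_3 = (22 - 4^2)/3 = 6/3 = 2, a_3 = floor((4 + 4)/2) = 4.
  m_4 = 2*4 - 4 = 4, d_4 = (22 - 4^2)/2 = 6/2 = 3, a_4 = floor((4 + 4)/3) = 2.
  m_5 = 3*2 - 4 = 2, d_5 = (22 - 2^2)/3 = 18/3 = 6, a_5 = floor((4 + 2)/6) = 1.
  m_6 = 6*1 - 2 = 4, d_6 = (22 - 4^2)/6 = 6/6 = 1, a_6 = floor((4 + 4)/1) = 8.
  m_7 = 1*8 - 4 = 4, d_7 = (22 - 4^2)/1 = 6/1 = 6: (m_7, d_7) = (m_1, d_1) = (4, 6), so from here the quotients repeat a_1, ..., a_6; the period length is 6.
So sqrt(22) = [4; (1, 2, 4, 2, 1, 8)] with period length k = 6.
k is even, so the fundamental solution of x^2 - 22y^2 = 1 is (p_{k-1}, q_{k-1}) = (p_5, q_5); compute convergents through index 5.
Convergents (p_i = a_i*p_{i-1} + p_{i-2}, q_i = a_i*q_{i-1} + q_{i-2} with p_{-2}=0, p_{-1}=1, q_{-2}=1, q_{-1}=0):
  i=0: a_0=4, p_0 = 4*1 + 0 = 4, q_0 = 4*0 + 1 = 1.
  i=1: a_1=1, p_1 = 1*4 + 1 = 5, q_1 = 1*1 + 0 = 1.
  i=2: a_2=2, p_2 = 2*5 + 4 = 14, q_2 = 2*1 + 1 = 3.
  i=3: a_3=4, p_3 = 4*14 + 5 = 61, q_3 = 4*3 + 1 = 13.
  i=4: a_4=2, p_4 = 2*61 + 14 = 136, q_4 = 2*13 + 3 = 29.
  i=5: a_5=1, p_5 = 1*136 + 61 = 197, q_5 = 1*29 + 13 = 42.
Check: 197^2 - 22*42^2 = 38809 - 38808 = 1, so (x, y) = (197, 42) solves the equation, and by the theorem it is the least positive solution.

(x, y) = (197, 42)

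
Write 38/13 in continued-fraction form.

[2; 1, 12]

Run the Euclidean algorithm on 38 and 13; the successive quotients are the partial quotients a_0, a_1, ... (each step inverts the fractional part left over by the previous one):
  38 = 2*13 + 12, so a_0 = 2.
  13 = 1*12 + 1, so a_1 = 1.
  12 = 12*1 + 0, so a_2 = 12.
The remainder reaches 0 after 3 divisions, so the expansion has 3 partial quotients, read off in order.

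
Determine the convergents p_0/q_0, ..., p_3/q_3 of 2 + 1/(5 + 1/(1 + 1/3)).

Using the convergent recurrence p_i = a_i*p_{i-1} + p_{i-2}, q_i = a_i*q_{i-1} + q_{i-2} with p_{-2}=0, p_{-1}=1, q_{-2}=1, q_{-1}=0:
  i=0: a_0=2, p_0 = 2*1 + 0 = 2, q_0 = 2*0 + 1 = 1.
  i=1: a_1=5, p_1 = 5*2 + 1 = 11, q_1 = 5*1 + 0 = 5.
  i=2: a_2=1, p_2 = 1*11 + 2 = 13, q_2 = 1*5 + 1 = 6.
  i=3: a_3=3, p_3 = 3*13 + 11 = 50, q_3 = 3*6 + 5 = 23.

2/1, 11/5, 13/6, 50/23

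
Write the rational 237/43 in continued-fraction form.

Run the Euclidean algorithm on 237 and 43; the successive quotients are the partial quotients a_0, a_1, ... (each step inverts the fractional part left over by the previous one):
  237 = 5*43 + 22, so a_0 = 5.
  43 = 1*22 + 21, so a_1 = 1.
  22 = 1*21 + 1, so a_2 = 1.
  21 = 21*1 + 0, so a_3 = 21.
The remainder reaches 0 after 4 divisions, so the expansion has 4 partial quotients, read off in order.

[5; 1, 1, 21]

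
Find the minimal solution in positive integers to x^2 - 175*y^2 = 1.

First expand sqrt(175) as a continued fraction. With x_i = (sqrt(175) + m_i)/d_i and (m_0, d_0) = (0, 1): a_0 = floor(sqrt(175)) = 13, since 13^2 = 169 <= 175 < 196 = 14^2.
Iterate m_{i+1} = d_i*a_i - m_i, d_{i+1} = (175 - m_{i+1}^2)/d_i, a_{i+1} = floor((a_0 + m_{i+1})/d_{i+1}):
  m_1 = 1*13 - 0 = 13, d_1 = (175 - 13^2)/1 = 6/1 = 6, a_1 = floor((13 + 13)/6) = 4.
  m_2 = 6*4 - 13 = 11, d_2 = (175 - 11^2)/6 = 54/6 = 9, a_2 = floor((13 + 11)/9) = 2.
  m_3 = 9*2 - 11 = 7, d_3 = (175 - 7^2)/9 = 126/9 = 14, a_3 = floor((13 + 7)/14) = 1.
  m_4 = 14*1 - 7 = 7, d_4 = (175 - 7^2)/14 = 126/14 = 9, a_4 = floor((13 + 7)/9) = 2.
  m_5 = 9*2 - 7 = 11, d_5 = (175 - 11^2)/9 = 54/9 = 6, a_5 = floor((13 + 11)/6) = 4.
  m_6 = 6*4 - 11 = 13, d_6 = (175 - 13^2)/6 = 6/6 = 1, a_6 = floor((13 + 13)/1) = 26.
  m_7 = 1*26 - 13 = 13, d_7 = (175 - 13^2)/1 = 6/1 = 6: (m_7, d_7) = (m_1, d_1) = (13, 6), so from here the quotients repeat a_1, ..., a_6; the period length is 6.
So sqrt(175) = [13; (4, 2, 1, 2, 4, 26)] with period length k = 6.
k is even, so the fundamental solution of x^2 - 175y^2 = 1 is (p_{k-1}, q_{k-1}) = (p_5, q_5); compute convergents through index 5.
Convergents (p_i = a_i*p_{i-1} + p_{i-2}, q_i = a_i*q_{i-1} + q_{i-2} with p_{-2}=0, p_{-1}=1, q_{-2}=1, q_{-1}=0):
  i=0: a_0=13, p_0 = 13*1 + 0 = 13, q_0 = 13*0 + 1 = 1.
  i=1: a_1=4, p_1 = 4*13 + 1 = 53, q_1 = 4*1 + 0 = 4.
  i=2: a_2=2, p_2 = 2*53 + 13 = 119, q_2 = 2*4 + 1 = 9.
  i=3: a_3=1, p_3 = 1*119 + 53 = 172, q_3 = 1*9 + 4 = 13.
  i=4: a_4=2, p_4 = 2*172 + 119 = 463, q_4 = 2*13 + 9 = 35.
  i=5: a_5=4, p_5 = 4*463 + 172 = 2024, q_5 = 4*35 + 13 = 153.
Check: 2024^2 - 175*153^2 = 4096576 - 4096575 = 1, so (x, y) = (2024, 153) solves the equation, and by the theorem it is the least positive solution.

(x, y) = (2024, 153)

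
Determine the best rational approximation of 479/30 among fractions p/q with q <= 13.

Expand x = 479/30 as a continued fraction with the Euclidean algorithm:
  479 = 15*30 + 29, so a_0 = 15.
  30 = 1*29 + 1, so a_1 = 1.
  29 = 29*1 + 0, so a_2 = 29.
so x = [15; 1, 29].
Convergents (p_i = a_i*p_{i-1} + p_{i-2}, q_i = a_i*q_{i-1} + q_{i-2} with p_{-2}=0, p_{-1}=1, q_{-2}=1, q_{-1}=0), until the denominator exceeds 13:
  i=0: a_0=15, p_0 = 15*1 + 0 = 15, q_0 = 15*0 + 1 = 1.
  i=1: a_1=1, p_1 = 1*15 + 1 = 16, q_1 = 1*1 + 0 = 1.
  i=2: a_2=29, p_2 = 29*16 + 15 = 479, q_2 = 29*1 + 1 = 30.
q_2 = 30 > 13, so the last convergent with denominator <= 13 is p_1/q_1 = 16/1.
The closest fraction with denominator <= 13 is either p_1/q_1 or the intermediate fraction (k*p_1 + p_0)/(k*q_1 + q_0) with the largest k >= 1 whose denominator stays <= 13; these approach x as k grows, and every other convergent or intermediate fraction in range is farther away.
Largest k: floor((13 - q_0)/q_1) = floor((13 - 1)/1) = 12.
That gives (12*16 + 15)/(12*1 + 1) = 207/13.
Compare the errors: |x - 16/1| = |479*1 - 16*30|/(30*1) = 1/30, and |x - 207/13| = |479*13 - 207*30|/(30*13) = 17/390.
Cross-multiplying, 1*390 = 390 < 510 = 17*30, so 1/30 is smaller: the convergent 16/1 is closer to x than 207/13.

16/1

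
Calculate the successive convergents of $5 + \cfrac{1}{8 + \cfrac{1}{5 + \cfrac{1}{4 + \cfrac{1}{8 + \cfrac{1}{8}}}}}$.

5/1, 41/8, 210/41, 881/172, 7258/1417, 58945/11508

Using the convergent recurrence p_i = a_i*p_{i-1} + p_{i-2}, q_i = a_i*q_{i-1} + q_{i-2} with p_{-2}=0, p_{-1}=1, q_{-2}=1, q_{-1}=0:
  i=0: a_0=5, p_0 = 5*1 + 0 = 5, q_0 = 5*0 + 1 = 1.
  i=1: a_1=8, p_1 = 8*5 + 1 = 41, q_1 = 8*1 + 0 = 8.
  i=2: a_2=5, p_2 = 5*41 + 5 = 210, q_2 = 5*8 + 1 = 41.
  i=3: a_3=4, p_3 = 4*210 + 41 = 881, q_3 = 4*41 + 8 = 172.
  i=4: a_4=8, p_4 = 8*881 + 210 = 7258, q_4 = 8*172 + 41 = 1417.
  i=5: a_5=8, p_5 = 8*7258 + 881 = 58945, q_5 = 8*1417 + 172 = 11508.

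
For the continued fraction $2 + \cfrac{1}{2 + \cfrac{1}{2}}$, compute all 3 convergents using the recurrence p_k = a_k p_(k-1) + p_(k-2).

Using the convergent recurrence p_i = a_i*p_{i-1} + p_{i-2}, q_i = a_i*q_{i-1} + q_{i-2} with p_{-2}=0, p_{-1}=1, q_{-2}=1, q_{-1}=0:
  i=0: a_0=2, p_0 = 2*1 + 0 = 2, q_0 = 2*0 + 1 = 1.
  i=1: a_1=2, p_1 = 2*2 + 1 = 5, q_1 = 2*1 + 0 = 2.
  i=2: a_2=2, p_2 = 2*5 + 2 = 12, q_2 = 2*2 + 1 = 5.

2/1, 5/2, 12/5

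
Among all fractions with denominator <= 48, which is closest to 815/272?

3/1

Expand x = 815/272 as a continued fraction with the Euclidean algorithm:
  815 = 2*272 + 271, so a_0 = 2.
  272 = 1*271 + 1, so a_1 = 1.
  271 = 271*1 + 0, so a_2 = 271.
so x = [2; 1, 271].
Convergents (p_i = a_i*p_{i-1} + p_{i-2}, q_i = a_i*q_{i-1} + q_{i-2} with p_{-2}=0, p_{-1}=1, q_{-2}=1, q_{-1}=0), until the denominator exceeds 48:
  i=0: a_0=2, p_0 = 2*1 + 0 = 2, q_0 = 2*0 + 1 = 1.
  i=1: a_1=1, p_1 = 1*2 + 1 = 3, q_1 = 1*1 + 0 = 1.
  i=2: a_2=271, p_2 = 271*3 + 2 = 815, q_2 = 271*1 + 1 = 272.
q_2 = 272 > 48, so the last convergent with denominator <= 48 is p_1/q_1 = 3/1.
The closest fraction with denominator <= 48 is either p_1/q_1 or the intermediate fraction (k*p_1 + p_0)/(k*q_1 + q_0) with the largest k >= 1 whose denominator stays <= 48; these approach x as k grows, and every other convergent or intermediate fraction in range is farther away.
Largest k: floor((48 - q_0)/q_1) = floor((48 - 1)/1) = 47.
That gives (47*3 + 2)/(47*1 + 1) = 143/48.
Compare the errors: |x - 3/1| = |815*1 - 3*272|/(272*1) = 1/272, and |x - 143/48| = |815*48 - 143*272|/(272*48) = 224/13056.
Cross-multiplying, 1*13056 = 13056 < 60928 = 224*272, so 1/272 is smaller: the convergent 3/1 is closer to x than 143/48.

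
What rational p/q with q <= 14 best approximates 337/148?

25/11

Expand x = 337/148 as a continued fraction with the Euclidean algorithm:
  337 = 2*148 + 41, so a_0 = 2.
  148 = 3*41 + 25, so a_1 = 3.
  41 = 1*25 + 16, so a_2 = 1.
  25 = 1*16 + 9, so a_3 = 1.
  16 = 1*9 + 7, so a_4 = 1.
  9 = 1*7 + 2, so a_5 = 1.
  7 = 3*2 + 1, so a_6 = 3.
  2 = 2*1 + 0, so a_7 = 2.
so x = [2; 3, 1, 1, 1, 1, 3, 2].
Convergents (p_i = a_i*p_{i-1} + p_{i-2}, q_i = a_i*q_{i-1} + q_{i-2} with p_{-2}=0, p_{-1}=1, q_{-2}=1, q_{-1}=0), until the denominator exceeds 14:
  i=0: a_0=2, p_0 = 2*1 + 0 = 2, q_0 = 2*0 + 1 = 1.
  i=1: a_1=3, p_1 = 3*2 + 1 = 7, q_1 = 3*1 + 0 = 3.
  i=2: a_2=1, p_2 = 1*7 + 2 = 9, q_2 = 1*3 + 1 = 4.
  i=3: a_3=1, p_3 = 1*9 + 7 = 16, q_3 = 1*4 + 3 = 7.
  i=4: a_4=1, p_4 = 1*16 + 9 = 25, q_4 = 1*7 + 4 = 11.
  i=5: a_5=1, p_5 = 1*25 + 16 = 41, q_5 = 1*11 + 7 = 18.
q_5 = 18 > 14, so the last convergent with denominator <= 14 is p_4/q_4 = 25/11.
The closest fraction with denominator <= 14 is either p_4/q_4 or the intermediate fraction (k*p_4 + p_3)/(k*q_4 + q_3) with the largest k >= 1 whose denominator stays <= 14; these approach x as k grows, and every other convergent or intermediate fraction in range is farther away.
Largest k: floor((14 - q_3)/q_4) = floor((14 - 7)/11) = 0.
Since k = 0, no intermediate fraction beyond p_4/q_4 has denominator <= 14, so the convergent 25/11 is the closest (its error is |337*11 - 25*148|/(148*11) = 7/1628).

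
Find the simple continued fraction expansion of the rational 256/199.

Run the Euclidean algorithm on 256 and 199; the successive quotients are the partial quotients a_0, a_1, ... (each step inverts the fractional part left over by the previous one):
  256 = 1*199 + 57, so a_0 = 1.
  199 = 3*57 + 28, so a_1 = 3.
  57 = 2*28 + 1, so a_2 = 2.
  28 = 28*1 + 0, so a_3 = 28.
The remainder reaches 0 after 4 divisions, so the expansion has 4 partial quotients, read off in order.

[1; 3, 2, 28]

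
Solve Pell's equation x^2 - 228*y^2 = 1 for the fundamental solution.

(x, y) = (151, 10)

First expand sqrt(228) as a continued fraction. With x_i = (sqrt(228) + m_i)/d_i and (m_0, d_0) = (0, 1): a_0 = floor(sqrt(228)) = 15, since 15^2 = 225 <= 228 < 256 = 16^2.
Iterate m_{i+1} = d_i*a_i - m_i, d_{i+1} = (228 - m_{i+1}^2)/d_i, a_{i+1} = floor((a_0 + m_{i+1})/d_{i+1}):
  m_1 = 1*15 - 0 = 15, d_1 = (228 - 15^2)/1 = 3/1 = 3, a_1 = floor((15 + 15)/3) = 10.
  m_2 = 3*10 - 15 = 15, d_2 = (228 - 15^2)/3 = 3/3 = 1, a_2 = floor((15 + 15)/1) = 30.
  m_3 = 1*30 - 15 = 15, d_3 = (228 - 15^2)/1 = 3/1 = 3: (m_3, d_3) = (m_1, d_1) = (15, 3), so from here the quotients repeat a_1, a_2; the period length is 2.
So sqrt(228) = [15; (10, 30)] with period length k = 2.
k is even, so the fundamental solution of x^2 - 228y^2 = 1 is (p_{k-1}, q_{k-1}) = (p_1, q_1); compute convergents through index 1.
Convergents (p_i = a_i*p_{i-1} + p_{i-2}, q_i = a_i*q_{i-1} + q_{i-2} with p_{-2}=0, p_{-1}=1, q_{-2}=1, q_{-1}=0):
  i=0: a_0=15, p_0 = 15*1 + 0 = 15, q_0 = 15*0 + 1 = 1.
  i=1: a_1=10, p_1 = 10*15 + 1 = 151, q_1 = 10*1 + 0 = 10.
Check: 151^2 - 228*10^2 = 22801 - 22800 = 1, so (x, y) = (151, 10) solves the equation, and by the theorem it is the least positive solution.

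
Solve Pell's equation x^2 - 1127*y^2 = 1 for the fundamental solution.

First expand sqrt(1127) as a continued fraction. With x_i = (sqrt(1127) + m_i)/d_i and (m_0, d_0) = (0, 1): a_0 = floor(sqrt(1127)) = 33, since 33^2 = 1089 <= 1127 < 1156 = 34^2.
Iterate m_{i+1} = d_i*a_i - m_i, d_{i+1} = (1127 - m_{i+1}^2)/d_i, a_{i+1} = floor((a_0 + m_{i+1})/d_{i+1}):
  m_1 = 1*33 - 0 = 33, d_1 = (1127 - 33^2)/1 = 38/1 = 38, a_1 = floor((33 + 33)/38) = 1.
  m_2 = 38*1 - 33 = 5, d_2 = (1127 - 5^2)/38 = 1102/38 = 29, a_2 = floor((33 + 5)/29) = 1.
  m_3 = 29*1 - 5 = 24, d_3 = (1127 - 24^2)/29 = 551/29 = 19, a_3 = floor((33 + 24)/19) = 3.
  m_4 = 19*3 - 24 = 33, d_4 = (1127 - 33^2)/19 = 38/19 = 2, a_4 = floor((33 + 33)/2) = 33.
  m_5 = 2*33 - 33 = 33, d_5 = (1127 - 33^2)/2 = 38/2 = 19, a_5 = floor((33 + 33)/19) = 3.
  m_6 = 19*3 - 33 = 24, d_6 = (1127 - 24^2)/19 = 551/19 = 29, a_6 = floor((33 + 24)/29) = 1.
  m_7 = 29*1 - 24 = 5, d_7 = (1127 - 5^2)/29 = 1102/29 = 38, a_7 = floor((33 + 5)/38) = 1.
  m_8 = 38*1 - 5 = 33, d_8 = (1127 - 33^2)/38 = 38/38 = 1, a_8 = floor((33 + 33)/1) = 66.
  m_9 = 1*66 - 33 = 33, d_9 = (1127 - 33^2)/1 = 38/1 = 38: (m_9, d_9) = (m_1, d_1) = (33, 38), so from here the quotients repeat a_1, ..., a_8; the period length is 8.
So sqrt(1127) = [33; (1, 1, 3, 33, 3, 1, 1, 66)] with period length k = 8.
k is even, so the fundamental solution of x^2 - 1127y^2 = 1 is (p_{k-1}, q_{k-1}) = (p_7, q_7); compute convergents through index 7.
Convergents (p_i = a_i*p_{i-1} + p_{i-2}, q_i = a_i*q_{i-1} + q_{i-2} with p_{-2}=0, p_{-1}=1, q_{-2}=1, q_{-1}=0):
  i=0: a_0=33, p_0 = 33*1 + 0 = 33, q_0 = 33*0 + 1 = 1.
  i=1: a_1=1, p_1 = 1*33 + 1 = 34, q_1 = 1*1 + 0 = 1.
  i=2: a_2=1, p_2 = 1*34 + 33 = 67, q_2 = 1*1 + 1 = 2.
  i=3: a_3=3, p_3 = 3*67 + 34 = 235, q_3 = 3*2 + 1 = 7.
  i=4: a_4=33, p_4 = 33*235 + 67 = 7822, q_4 = 33*7 + 2 = 233.
  i=5: a_5=3, p_5 = 3*7822 + 235 = 23701, q_5 = 3*233 + 7 = 706.
  i=6: a_6=1, p_6 = 1*23701 + 7822 = 31523, q_6 = 1*706 + 233 = 939.
  i=7: a_7=1, p_7 = 1*31523 + 23701 = 55224, q_7 = 1*939 + 706 = 1645.
Check: 55224^2 - 1127*1645^2 = 3049690176 - 3049690175 = 1, so (x, y) = (55224, 1645) solves the equation, and by the theorem it is the least positive solution.

(x, y) = (55224, 1645)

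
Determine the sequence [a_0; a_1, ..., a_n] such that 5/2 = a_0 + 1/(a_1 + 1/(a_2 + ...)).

Run the Euclidean algorithm on 5 and 2; the successive quotients are the partial quotients a_0, a_1, ... (each step inverts the fractional part left over by the previous one):
  5 = 2*2 + 1, so a_0 = 2.
  2 = 2*1 + 0, so a_1 = 2.
The remainder reaches 0 after 2 divisions, so the expansion has 2 partial quotients, read off in order.

[2; 2]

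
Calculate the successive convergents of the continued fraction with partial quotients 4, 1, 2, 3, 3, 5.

Using the convergent recurrence p_i = a_i*p_{i-1} + p_{i-2}, q_i = a_i*q_{i-1} + q_{i-2} with p_{-2}=0, p_{-1}=1, q_{-2}=1, q_{-1}=0:
  i=0: a_0=4, p_0 = 4*1 + 0 = 4, q_0 = 4*0 + 1 = 1.
  i=1: a_1=1, p_1 = 1*4 + 1 = 5, q_1 = 1*1 + 0 = 1.
  i=2: a_2=2, p_2 = 2*5 + 4 = 14, q_2 = 2*1 + 1 = 3.
  i=3: a_3=3, p_3 = 3*14 + 5 = 47, q_3 = 3*3 + 1 = 10.
  i=4: a_4=3, p_4 = 3*47 + 14 = 155, q_4 = 3*10 + 3 = 33.
  i=5: a_5=5, p_5 = 5*155 + 47 = 822, q_5 = 5*33 + 10 = 175.

4/1, 5/1, 14/3, 47/10, 155/33, 822/175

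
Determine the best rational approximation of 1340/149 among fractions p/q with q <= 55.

Expand x = 1340/149 as a continued fraction with the Euclidean algorithm:
  1340 = 8*149 + 148, so a_0 = 8.
  149 = 1*148 + 1, so a_1 = 1.
  148 = 148*1 + 0, so a_2 = 148.
so x = [8; 1, 148].
Convergents (p_i = a_i*p_{i-1} + p_{i-2}, q_i = a_i*q_{i-1} + q_{i-2} with p_{-2}=0, p_{-1}=1, q_{-2}=1, q_{-1}=0), until the denominator exceeds 55:
  i=0: a_0=8, p_0 = 8*1 + 0 = 8, q_0 = 8*0 + 1 = 1.
  i=1: a_1=1, p_1 = 1*8 + 1 = 9, q_1 = 1*1 + 0 = 1.
  i=2: a_2=148, p_2 = 148*9 + 8 = 1340, q_2 = 148*1 + 1 = 149.
q_2 = 149 > 55, so the last convergent with denominator <= 55 is p_1/q_1 = 9/1.
The closest fraction with denominator <= 55 is either p_1/q_1 or the intermediate fraction (k*p_1 + p_0)/(k*q_1 + q_0) with the largest k >= 1 whose denominator stays <= 55; these approach x as k grows, and every other convergent or intermediate fraction in range is farther away.
Largest k: floor((55 - q_0)/q_1) = floor((55 - 1)/1) = 54.
That gives (54*9 + 8)/(54*1 + 1) = 494/55.
Compare the errors: |x - 9/1| = |1340*1 - 9*149|/(149*1) = 1/149, and |x - 494/55| = |1340*55 - 494*149|/(149*55) = 94/8195.
Cross-multiplying, 1*8195 = 8195 < 14006 = 94*149, so 1/149 is smaller: the convergent 9/1 is closer to x than 494/55.

9/1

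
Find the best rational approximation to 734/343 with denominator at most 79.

107/50

Expand x = 734/343 as a continued fraction with the Euclidean algorithm:
  734 = 2*343 + 48, so a_0 = 2.
  343 = 7*48 + 7, so a_1 = 7.
  48 = 6*7 + 6, so a_2 = 6.
  7 = 1*6 + 1, so a_3 = 1.
  6 = 6*1 + 0, so a_4 = 6.
so x = [2; 7, 6, 1, 6].
Convergents (p_i = a_i*p_{i-1} + p_{i-2}, q_i = a_i*q_{i-1} + q_{i-2} with p_{-2}=0, p_{-1}=1, q_{-2}=1, q_{-1}=0), until the denominator exceeds 79:
  i=0: a_0=2, p_0 = 2*1 + 0 = 2, q_0 = 2*0 + 1 = 1.
  i=1: a_1=7, p_1 = 7*2 + 1 = 15, q_1 = 7*1 + 0 = 7.
  i=2: a_2=6, p_2 = 6*15 + 2 = 92, q_2 = 6*7 + 1 = 43.
  i=3: a_3=1, p_3 = 1*92 + 15 = 107, q_3 = 1*43 + 7 = 50.
  i=4: a_4=6, p_4 = 6*107 + 92 = 734, q_4 = 6*50 + 43 = 343.
q_4 = 343 > 79, so the last convergent with denominator <= 79 is p_3/q_3 = 107/50.
The closest fraction with denominator <= 79 is either p_3/q_3 or the intermediate fraction (k*p_3 + p_2)/(k*q_3 + q_2) with the largest k >= 1 whose denominator stays <= 79; these approach x as k grows, and every other convergent or intermediate fraction in range is farther away.
Largest k: floor((79 - q_2)/q_3) = floor((79 - 43)/50) = 0.
Since k = 0, no intermediate fraction beyond p_3/q_3 has denominator <= 79, so the convergent 107/50 is the closest (its error is |734*50 - 107*343|/(343*50) = 1/17150).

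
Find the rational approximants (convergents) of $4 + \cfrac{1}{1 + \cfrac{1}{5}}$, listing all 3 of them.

4/1, 5/1, 29/6

Using the convergent recurrence p_i = a_i*p_{i-1} + p_{i-2}, q_i = a_i*q_{i-1} + q_{i-2} with p_{-2}=0, p_{-1}=1, q_{-2}=1, q_{-1}=0:
  i=0: a_0=4, p_0 = 4*1 + 0 = 4, q_0 = 4*0 + 1 = 1.
  i=1: a_1=1, p_1 = 1*4 + 1 = 5, q_1 = 1*1 + 0 = 1.
  i=2: a_2=5, p_2 = 5*5 + 4 = 29, q_2 = 5*1 + 1 = 6.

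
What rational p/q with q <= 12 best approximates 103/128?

4/5

Expand x = 103/128 as a continued fraction with the Euclidean algorithm:
  103 = 0*128 + 103, so a_0 = 0.
  128 = 1*103 + 25, so a_1 = 1.
  103 = 4*25 + 3, so a_2 = 4.
  25 = 8*3 + 1, so a_3 = 8.
  3 = 3*1 + 0, so a_4 = 3.
so x = [0; 1, 4, 8, 3].
Convergents (p_i = a_i*p_{i-1} + p_{i-2}, q_i = a_i*q_{i-1} + q_{i-2} with p_{-2}=0, p_{-1}=1, q_{-2}=1, q_{-1}=0), until the denominator exceeds 12:
  i=0: a_0=0, p_0 = 0*1 + 0 = 0, q_0 = 0*0 + 1 = 1.
  i=1: a_1=1, p_1 = 1*0 + 1 = 1, q_1 = 1*1 + 0 = 1.
  i=2: a_2=4, p_2 = 4*1 + 0 = 4, q_2 = 4*1 + 1 = 5.
  i=3: a_3=8, p_3 = 8*4 + 1 = 33, q_3 = 8*5 + 1 = 41.
q_3 = 41 > 12, so the last convergent with denominator <= 12 is p_2/q_2 = 4/5.
The closest fraction with denominator <= 12 is either p_2/q_2 or the intermediate fraction (k*p_2 + p_1)/(k*q_2 + q_1) with the largest k >= 1 whose denominator stays <= 12; these approach x as k grows, and every other convergent or intermediate fraction in range is farther away.
Largest k: floor((12 - q_1)/q_2) = floor((12 - 1)/5) = 2.
That gives (2*4 + 1)/(2*5 + 1) = 9/11.
Compare the errors: |x - 4/5| = |103*5 - 4*128|/(128*5) = 3/640, and |x - 9/11| = |103*11 - 9*128|/(128*11) = 19/1408.
Cross-multiplying, 3*1408 = 4224 < 12160 = 19*640, so 3/640 is smaller: the convergent 4/5 is closer to x than 9/11.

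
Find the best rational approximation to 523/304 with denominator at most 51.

Expand x = 523/304 as a continued fraction with the Euclidean algorithm:
  523 = 1*304 + 219, so a_0 = 1.
  304 = 1*219 + 85, so a_1 = 1.
  219 = 2*85 + 49, so a_2 = 2.
  85 = 1*49 + 36, so a_3 = 1.
  49 = 1*36 + 13, so a_4 = 1.
  36 = 2*13 + 10, so a_5 = 2.
  13 = 1*10 + 3, so a_6 = 1.
  10 = 3*3 + 1, so a_7 = 3.
  3 = 3*1 + 0, so a_8 = 3.
so x = [1; 1, 2, 1, 1, 2, 1, 3, 3].
Convergents (p_i = a_i*p_{i-1} + p_{i-2}, q_i = a_i*q_{i-1} + q_{i-2} with p_{-2}=0, p_{-1}=1, q_{-2}=1, q_{-1}=0), until the denominator exceeds 51:
  i=0: a_0=1, p_0 = 1*1 + 0 = 1, q_0 = 1*0 + 1 = 1.
  i=1: a_1=1, p_1 = 1*1 + 1 = 2, q_1 = 1*1 + 0 = 1.
  i=2: a_2=2, p_2 = 2*2 + 1 = 5, q_2 = 2*1 + 1 = 3.
  i=3: a_3=1, p_3 = 1*5 + 2 = 7, q_3 = 1*3 + 1 = 4.
  i=4: a_4=1, p_4 = 1*7 + 5 = 12, q_4 = 1*4 + 3 = 7.
  i=5: a_5=2, p_5 = 2*12 + 7 = 31, q_5 = 2*7 + 4 = 18.
  i=6: a_6=1, p_6 = 1*31 + 12 = 43, q_6 = 1*18 + 7 = 25.
  i=7: a_7=3, p_7 = 3*43 + 31 = 160, q_7 = 3*25 + 18 = 93.
q_7 = 93 > 51, so the last convergent with denominator <= 51 is p_6/q_6 = 43/25.
The closest fraction with denominator <= 51 is either p_6/q_6 or the intermediate fraction (k*p_6 + p_5)/(k*q_6 + q_5) with the largest k >= 1 whose denominator stays <= 51; these approach x as k grows, and every other convergent or intermediate fraction in range is farther away.
Largest k: floor((51 - q_5)/q_6) = floor((51 - 18)/25) = 1.
That gives (1*43 + 31)/(1*25 + 18) = 74/43.
Compare the errors: |x - 43/25| = |523*25 - 43*304|/(304*25) = 3/7600, and |x - 74/43| = |523*43 - 74*304|/(304*43) = 7/13072.
Cross-multiplying, 3*13072 = 39216 < 53200 = 7*7600, so 3/7600 is smaller: the convergent 43/25 is closer to x than 74/43.

43/25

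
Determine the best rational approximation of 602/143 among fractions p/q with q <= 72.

261/62

Expand x = 602/143 as a continued fraction with the Euclidean algorithm:
  602 = 4*143 + 30, so a_0 = 4.
  143 = 4*30 + 23, so a_1 = 4.
  30 = 1*23 + 7, so a_2 = 1.
  23 = 3*7 + 2, so a_3 = 3.
  7 = 3*2 + 1, so a_4 = 3.
  2 = 2*1 + 0, so a_5 = 2.
so x = [4; 4, 1, 3, 3, 2].
Convergents (p_i = a_i*p_{i-1} + p_{i-2}, q_i = a_i*q_{i-1} + q_{i-2} with p_{-2}=0, p_{-1}=1, q_{-2}=1, q_{-1}=0), until the denominator exceeds 72:
  i=0: a_0=4, p_0 = 4*1 + 0 = 4, q_0 = 4*0 + 1 = 1.
  i=1: a_1=4, p_1 = 4*4 + 1 = 17, q_1 = 4*1 + 0 = 4.
  i=2: a_2=1, p_2 = 1*17 + 4 = 21, q_2 = 1*4 + 1 = 5.
  i=3: a_3=3, p_3 = 3*21 + 17 = 80, q_3 = 3*5 + 4 = 19.
  i=4: a_4=3, p_4 = 3*80 + 21 = 261, q_4 = 3*19 + 5 = 62.
  i=5: a_5=2, p_5 = 2*261 + 80 = 602, q_5 = 2*62 + 19 = 143.
q_5 = 143 > 72, so the last convergent with denominator <= 72 is p_4/q_4 = 261/62.
The closest fraction with denominator <= 72 is either p_4/q_4 or the intermediate fraction (k*p_4 + p_3)/(k*q_4 + q_3) with the largest k >= 1 whose denominator stays <= 72; these approach x as k grows, and every other convergent or intermediate fraction in range is farther away.
Largest k: floor((72 - q_3)/q_4) = floor((72 - 19)/62) = 0.
Since k = 0, no intermediate fraction beyond p_4/q_4 has denominator <= 72, so the convergent 261/62 is the closest (its error is |602*62 - 261*143|/(143*62) = 1/8866).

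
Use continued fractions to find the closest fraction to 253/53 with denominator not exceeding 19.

Expand x = 253/53 as a continued fraction with the Euclidean algorithm:
  253 = 4*53 + 41, so a_0 = 4.
  53 = 1*41 + 12, so a_1 = 1.
  41 = 3*12 + 5, so a_2 = 3.
  12 = 2*5 + 2, so a_3 = 2.
  5 = 2*2 + 1, so a_4 = 2.
  2 = 2*1 + 0, so a_5 = 2.
so x = [4; 1, 3, 2, 2, 2].
Convergents (p_i = a_i*p_{i-1} + p_{i-2}, q_i = a_i*q_{i-1} + q_{i-2} with p_{-2}=0, p_{-1}=1, q_{-2}=1, q_{-1}=0), until the denominator exceeds 19:
  i=0: a_0=4, p_0 = 4*1 + 0 = 4, q_0 = 4*0 + 1 = 1.
  i=1: a_1=1, p_1 = 1*4 + 1 = 5, q_1 = 1*1 + 0 = 1.
  i=2: a_2=3, p_2 = 3*5 + 4 = 19, q_2 = 3*1 + 1 = 4.
  i=3: a_3=2, p_3 = 2*19 + 5 = 43, q_3 = 2*4 + 1 = 9.
  i=4: a_4=2, p_4 = 2*43 + 19 = 105, q_4 = 2*9 + 4 = 22.
q_4 = 22 > 19, so the last convergent with denominator <= 19 is p_3/q_3 = 43/9.
The closest fraction with denominator <= 19 is either p_3/q_3 or the intermediate fraction (k*p_3 + p_2)/(k*q_3 + q_2) with the largest k >= 1 whose denominator stays <= 19; these approach x as k grows, and every other convergent or intermediate fraction in range is farther away.
Largest k: floor((19 - q_2)/q_3) = floor((19 - 4)/9) = 1.
That gives (1*43 + 19)/(1*9 + 4) = 62/13.
Compare the errors: |x - 43/9| = |253*9 - 43*53|/(53*9) = 2/477, and |x - 62/13| = |253*13 - 62*53|/(53*13) = 3/689.
Cross-multiplying, 2*689 = 1378 < 1431 = 3*477, so 2/477 is smaller: the convergent 43/9 is closer to x than 62/13.

43/9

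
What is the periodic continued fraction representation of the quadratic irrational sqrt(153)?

Write x_i = (sqrt(153) + m_i)/d_i with (m_0, d_0) = (0, 1). a_0 = floor(sqrt(153)) = 12, since 12^2 = 144 <= 153 < 169 = 13^2.
Iterate m_{i+1} = d_i*a_i - m_i, d_{i+1} = (153 - m_{i+1}^2)/d_i, a_{i+1} = floor((a_0 + m_{i+1})/d_{i+1}):
  m_1 = 1*12 - 0 = 12, d_1 = (153 - 12^2)/1 = 9/1 = 9, a_1 = floor((12 + 12)/9) = 2.
  m_2 = 9*2 - 12 = 6, d_2 = (153 - 6^2)/9 = 117/9 = 13, a_2 = floor((12 + 6)/13) = 1.
  m_3 = 13*1 - 6 = 7, d_3 = (153 - 7^2)/13 = 104/13 = 8, a_3 = floor((12 + 7)/8) = 2.
  m_4 = 8*2 - 7 = 9, d_4 = (153 - 9^2)/8 = 72/8 = 9, a_4 = floor((12 + 9)/9) = 2.
  m_5 = 9*2 - 9 = 9, d_5 = (153 - 9^2)/9 = 72/9 = 8, a_5 = floor((12 + 9)/8) = 2.
  m_6 = 8*2 - 9 = 7, d_6 = (153 - 7^2)/8 = 104/8 = 13, a_6 = floor((12 + 7)/13) = 1.
  m_7 = 13*1 - 7 = 6, d_7 = (153 - 6^2)/13 = 117/13 = 9, a_7 = floor((12 + 6)/9) = 2.
  m_8 = 9*2 - 6 = 12, d_8 = (153 - 12^2)/9 = 9/9 = 1, a_8 = floor((12 + 12)/1) = 24.
  m_9 = 1*24 - 12 = 12, d_9 = (153 - 12^2)/1 = 9/1 = 9: (m_9, d_9) = (m_1, d_1) = (12, 9), so from here the quotients repeat a_1, ..., a_8; the period length is 8.
Hence the expansion of sqrt(153) is a_0 = 12 followed by the repeating block 2, 1, 2, 2, 2, 1, 2, 24 (period 8).

[12; (2, 1, 2, 2, 2, 1, 2, 24)]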